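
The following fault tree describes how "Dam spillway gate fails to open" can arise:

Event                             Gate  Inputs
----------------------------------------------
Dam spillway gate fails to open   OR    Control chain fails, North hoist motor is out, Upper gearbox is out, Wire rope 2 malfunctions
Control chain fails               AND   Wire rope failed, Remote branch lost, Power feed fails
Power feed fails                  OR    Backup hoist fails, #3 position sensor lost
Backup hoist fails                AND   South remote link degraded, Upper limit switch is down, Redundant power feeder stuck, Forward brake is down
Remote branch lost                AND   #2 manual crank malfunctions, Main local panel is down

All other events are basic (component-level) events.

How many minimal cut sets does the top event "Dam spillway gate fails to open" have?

5

Remote branch lost [AND]: one cut set from each child combined → 1 × 1 = 1 cut set(s).
Backup hoist fails [AND]: one cut set from each child combined → 1 × 1 × 1 × 1 = 1 cut set(s).
Power feed fails [OR]: union of children's cut sets → 2 cut set(s).
Control chain fails [AND]: one cut set from each child combined → 1 × 1 × 2 = 2 cut set(s).
Dam spillway gate fails to open [OR]: union of children's cut sets → 5 cut set(s).
Minimal cut sets: {#2 manual crank malfunctions, Forward brake is down, Main local panel is down, Redundant power feeder stuck, South remote link degraded, Upper limit switch is down, Wire rope failed}; {#2 manual crank malfunctions, #3 position sensor lost, Main local panel is down, Wire rope failed}; {North hoist motor is out}; {Upper gearbox is out}; {Wire rope 2 malfunctions}.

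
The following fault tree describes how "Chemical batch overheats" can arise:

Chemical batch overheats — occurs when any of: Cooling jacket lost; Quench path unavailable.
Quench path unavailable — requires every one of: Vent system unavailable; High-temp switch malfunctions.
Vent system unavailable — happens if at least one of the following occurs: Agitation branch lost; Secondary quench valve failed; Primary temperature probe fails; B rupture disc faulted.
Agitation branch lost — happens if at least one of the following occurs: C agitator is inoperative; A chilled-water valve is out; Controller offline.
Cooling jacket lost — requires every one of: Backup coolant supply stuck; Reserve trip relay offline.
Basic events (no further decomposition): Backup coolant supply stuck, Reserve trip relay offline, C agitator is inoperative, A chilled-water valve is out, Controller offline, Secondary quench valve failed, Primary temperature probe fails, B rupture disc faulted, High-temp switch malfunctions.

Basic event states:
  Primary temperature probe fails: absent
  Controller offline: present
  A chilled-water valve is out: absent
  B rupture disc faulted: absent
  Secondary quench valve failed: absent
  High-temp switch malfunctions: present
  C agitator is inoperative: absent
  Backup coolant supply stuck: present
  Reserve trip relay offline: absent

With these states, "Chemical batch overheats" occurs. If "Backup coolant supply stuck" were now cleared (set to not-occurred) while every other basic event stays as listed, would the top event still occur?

Yes

Counterfactual: set "Backup coolant supply stuck" to not occurred.
Cooling jacket lost [AND]: Backup coolant supply stuck=not, Reserve trip relay offline=not → not all inputs occur → does not occur.
Agitation branch lost [OR]: C agitator is inoperative=not, A chilled-water valve is out=not, Controller offline=occurs → at least one input occurs → occurs.
Vent system unavailable [OR]: Agitation branch lost=occurs, Secondary quench valve failed=not, Primary temperature probe fails=not, B rupture disc faulted=not → at least one input occurs → occurs.
Quench path unavailable [AND]: Vent system unavailable=occurs, High-temp switch malfunctions=occurs → all inputs occur → occurs.
Chemical batch overheats [OR]: Cooling jacket lost=not, Quench path unavailable=occurs → at least one input occurs → occurs.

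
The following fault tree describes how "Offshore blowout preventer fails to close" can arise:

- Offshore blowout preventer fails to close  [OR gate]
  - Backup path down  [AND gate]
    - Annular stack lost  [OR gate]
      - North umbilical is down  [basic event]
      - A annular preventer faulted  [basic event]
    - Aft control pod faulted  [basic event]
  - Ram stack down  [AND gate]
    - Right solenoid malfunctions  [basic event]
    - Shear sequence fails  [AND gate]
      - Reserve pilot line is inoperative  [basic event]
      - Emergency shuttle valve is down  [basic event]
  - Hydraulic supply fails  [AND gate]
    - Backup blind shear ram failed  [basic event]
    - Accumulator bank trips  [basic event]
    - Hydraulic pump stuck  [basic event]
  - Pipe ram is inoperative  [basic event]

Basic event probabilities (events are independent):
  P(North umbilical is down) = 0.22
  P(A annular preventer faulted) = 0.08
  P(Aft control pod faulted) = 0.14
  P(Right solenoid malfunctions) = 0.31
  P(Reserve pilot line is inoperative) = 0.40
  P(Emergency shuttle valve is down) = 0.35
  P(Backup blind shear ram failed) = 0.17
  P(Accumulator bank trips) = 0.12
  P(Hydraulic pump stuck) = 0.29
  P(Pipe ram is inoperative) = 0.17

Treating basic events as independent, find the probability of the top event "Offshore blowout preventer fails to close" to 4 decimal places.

P(Annular stack lost) [OR] = 1 − (1−0.22) × (1−0.08) = 0.282400
P(Backup path down) [AND] = 0.282400 × 0.14 = 0.039536
P(Shear sequence fails) [AND] = 0.40 × 0.35 = 0.140000
P(Ram stack down) [AND] = 0.31 × 0.140000 = 0.043400
P(Hydraulic supply fails) [AND] = 0.17 × 0.12 × 0.29 = 0.005916
P(Offshore blowout preventer fails to close) [OR] = 1 − (1−0.039536) × (1−0.043400) × (1−0.005916) × (1−0.17) = 0.241924
Rounded to 4 decimal places: P(Offshore blowout preventer fails to close) ≈ 0.2419.

0.2419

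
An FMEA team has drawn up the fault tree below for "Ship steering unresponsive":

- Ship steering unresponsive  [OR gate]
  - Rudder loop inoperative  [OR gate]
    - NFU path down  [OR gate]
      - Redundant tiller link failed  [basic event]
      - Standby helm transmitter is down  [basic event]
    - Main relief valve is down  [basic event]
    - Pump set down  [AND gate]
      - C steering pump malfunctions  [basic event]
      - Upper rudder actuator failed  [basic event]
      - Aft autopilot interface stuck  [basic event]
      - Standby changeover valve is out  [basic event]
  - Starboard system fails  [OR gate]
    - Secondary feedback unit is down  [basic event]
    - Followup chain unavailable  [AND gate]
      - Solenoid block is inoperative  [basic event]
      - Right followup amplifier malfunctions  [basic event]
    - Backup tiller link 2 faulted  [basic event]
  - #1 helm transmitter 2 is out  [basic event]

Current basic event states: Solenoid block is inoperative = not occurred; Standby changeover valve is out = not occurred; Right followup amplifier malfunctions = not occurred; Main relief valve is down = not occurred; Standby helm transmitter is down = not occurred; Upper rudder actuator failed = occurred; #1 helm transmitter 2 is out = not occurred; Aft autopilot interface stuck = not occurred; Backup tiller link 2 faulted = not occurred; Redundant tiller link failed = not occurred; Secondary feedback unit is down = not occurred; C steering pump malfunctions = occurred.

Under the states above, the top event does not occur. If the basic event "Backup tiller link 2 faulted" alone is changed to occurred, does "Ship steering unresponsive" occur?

Yes

Counterfactual: set "Backup tiller link 2 faulted" to occurred.
NFU path down [OR]: Redundant tiller link failed=not, Standby helm transmitter is down=not → no input occurs → does not occur.
Pump set down [AND]: C steering pump malfunctions=occurs, Upper rudder actuator failed=occurs, Aft autopilot interface stuck=not, Standby changeover valve is out=not → not all inputs occur → does not occur.
Rudder loop inoperative [OR]: NFU path down=not, Main relief valve is down=not, Pump set down=not → no input occurs → does not occur.
Followup chain unavailable [AND]: Solenoid block is inoperative=not, Right followup amplifier malfunctions=not → not all inputs occur → does not occur.
Starboard system fails [OR]: Secondary feedback unit is down=not, Followup chain unavailable=not, Backup tiller link 2 faulted=occurs → at least one input occurs → occurs.
Ship steering unresponsive [OR]: Rudder loop inoperative=not, Starboard system fails=occurs, #1 helm transmitter 2 is out=not → at least one input occurs → occurs.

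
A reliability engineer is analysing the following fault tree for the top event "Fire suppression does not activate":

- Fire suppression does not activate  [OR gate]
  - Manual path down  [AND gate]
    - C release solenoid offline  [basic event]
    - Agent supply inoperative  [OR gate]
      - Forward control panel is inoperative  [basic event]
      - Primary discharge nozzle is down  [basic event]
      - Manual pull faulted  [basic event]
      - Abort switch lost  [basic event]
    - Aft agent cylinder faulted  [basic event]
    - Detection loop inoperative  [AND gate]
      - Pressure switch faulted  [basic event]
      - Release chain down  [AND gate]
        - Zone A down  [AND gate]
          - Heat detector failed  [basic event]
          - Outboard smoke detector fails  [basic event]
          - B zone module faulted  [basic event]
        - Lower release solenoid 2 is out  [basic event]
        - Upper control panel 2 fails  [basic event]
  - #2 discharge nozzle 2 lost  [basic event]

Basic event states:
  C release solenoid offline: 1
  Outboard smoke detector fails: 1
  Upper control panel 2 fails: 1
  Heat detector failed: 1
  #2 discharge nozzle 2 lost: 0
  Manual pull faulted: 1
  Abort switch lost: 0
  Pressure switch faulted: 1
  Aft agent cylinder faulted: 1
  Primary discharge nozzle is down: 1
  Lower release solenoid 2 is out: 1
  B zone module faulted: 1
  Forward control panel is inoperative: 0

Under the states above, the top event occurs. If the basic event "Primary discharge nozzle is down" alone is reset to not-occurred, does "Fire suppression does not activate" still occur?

Yes

Counterfactual: set "Primary discharge nozzle is down" to not occurred.
Agent supply inoperative [OR]: Forward control panel is inoperative=not, Primary discharge nozzle is down=not, Manual pull faulted=occurs, Abort switch lost=not → at least one input occurs → occurs.
Zone A down [AND]: Heat detector failed=occurs, Outboard smoke detector fails=occurs, B zone module faulted=occurs → all inputs occur → occurs.
Release chain down [AND]: Zone A down=occurs, Lower release solenoid 2 is out=occurs, Upper control panel 2 fails=occurs → all inputs occur → occurs.
Detection loop inoperative [AND]: Pressure switch faulted=occurs, Release chain down=occurs → all inputs occur → occurs.
Manual path down [AND]: C release solenoid offline=occurs, Agent supply inoperative=occurs, Aft agent cylinder faulted=occurs, Detection loop inoperative=occurs → all inputs occur → occurs.
Fire suppression does not activate [OR]: Manual path down=occurs, #2 discharge nozzle 2 lost=not → at least one input occurs → occurs.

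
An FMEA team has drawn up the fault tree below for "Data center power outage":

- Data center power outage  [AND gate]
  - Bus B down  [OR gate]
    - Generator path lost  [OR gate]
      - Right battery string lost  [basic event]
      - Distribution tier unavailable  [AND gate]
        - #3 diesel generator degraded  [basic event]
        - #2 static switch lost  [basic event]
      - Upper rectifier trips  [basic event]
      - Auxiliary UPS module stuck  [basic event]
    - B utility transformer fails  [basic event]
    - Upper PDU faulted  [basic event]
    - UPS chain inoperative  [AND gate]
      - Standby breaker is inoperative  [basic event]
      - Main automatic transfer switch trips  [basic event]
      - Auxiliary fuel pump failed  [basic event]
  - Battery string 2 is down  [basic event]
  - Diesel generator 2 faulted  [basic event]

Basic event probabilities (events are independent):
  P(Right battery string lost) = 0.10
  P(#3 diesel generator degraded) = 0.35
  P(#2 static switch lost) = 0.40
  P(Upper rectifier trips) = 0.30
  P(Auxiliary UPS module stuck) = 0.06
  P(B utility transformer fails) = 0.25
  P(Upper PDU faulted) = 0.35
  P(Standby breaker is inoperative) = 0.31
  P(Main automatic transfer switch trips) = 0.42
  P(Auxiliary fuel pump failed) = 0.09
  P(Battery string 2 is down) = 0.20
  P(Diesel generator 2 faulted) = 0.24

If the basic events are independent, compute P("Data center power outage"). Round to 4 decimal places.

0.0362

P(Distribution tier unavailable) [AND] = 0.35 × 0.40 = 0.140000
P(Generator path lost) [OR] = 1 − (1−0.10) × (1−0.140000) × (1−0.30) × (1−0.06) = 0.490708
P(UPS chain inoperative) [AND] = 0.31 × 0.42 × 0.09 = 0.011718
P(Bus B down) [OR] = 1 − (1−0.490708) × (1−0.25) × (1−0.35) × (1−0.011718) = 0.754629
P(Data center power outage) [AND] = 0.754629 × 0.20 × 0.24 = 0.036222
Rounded to 4 decimal places: P(Data center power outage) ≈ 0.0362.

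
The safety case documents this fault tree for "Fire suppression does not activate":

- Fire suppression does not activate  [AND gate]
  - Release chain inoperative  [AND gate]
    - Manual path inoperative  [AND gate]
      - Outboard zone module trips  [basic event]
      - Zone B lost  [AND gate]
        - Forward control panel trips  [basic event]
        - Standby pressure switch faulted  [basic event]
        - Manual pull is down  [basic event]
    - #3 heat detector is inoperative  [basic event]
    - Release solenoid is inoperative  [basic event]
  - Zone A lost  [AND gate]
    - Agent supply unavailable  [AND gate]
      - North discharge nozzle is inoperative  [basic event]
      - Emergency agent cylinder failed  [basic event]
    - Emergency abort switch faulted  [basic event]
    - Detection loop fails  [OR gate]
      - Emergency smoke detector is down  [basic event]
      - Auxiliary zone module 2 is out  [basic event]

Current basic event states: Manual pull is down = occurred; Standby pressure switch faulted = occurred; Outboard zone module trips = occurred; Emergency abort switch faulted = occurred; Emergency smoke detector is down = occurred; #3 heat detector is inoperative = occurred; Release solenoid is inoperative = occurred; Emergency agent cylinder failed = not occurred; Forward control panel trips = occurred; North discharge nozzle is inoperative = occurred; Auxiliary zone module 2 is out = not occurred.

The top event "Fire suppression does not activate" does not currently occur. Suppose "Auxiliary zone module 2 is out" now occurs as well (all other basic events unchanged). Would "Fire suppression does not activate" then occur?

No

Counterfactual: set "Auxiliary zone module 2 is out" to occurred.
Zone B lost [AND]: Forward control panel trips=occurs, Standby pressure switch faulted=occurs, Manual pull is down=occurs → all inputs occur → occurs.
Manual path inoperative [AND]: Outboard zone module trips=occurs, Zone B lost=occurs → all inputs occur → occurs.
Release chain inoperative [AND]: Manual path inoperative=occurs, #3 heat detector is inoperative=occurs, Release solenoid is inoperative=occurs → all inputs occur → occurs.
Agent supply unavailable [AND]: North discharge nozzle is inoperative=occurs, Emergency agent cylinder failed=not → not all inputs occur → does not occur.
Detection loop fails [OR]: Emergency smoke detector is down=occurs, Auxiliary zone module 2 is out=occurs → at least one input occurs → occurs.
Zone A lost [AND]: Agent supply unavailable=not, Emergency abort switch faulted=occurs, Detection loop fails=occurs → not all inputs occur → does not occur.
Fire suppression does not activate [AND]: Release chain inoperative=occurs, Zone A lost=not → not all inputs occur → does not occur.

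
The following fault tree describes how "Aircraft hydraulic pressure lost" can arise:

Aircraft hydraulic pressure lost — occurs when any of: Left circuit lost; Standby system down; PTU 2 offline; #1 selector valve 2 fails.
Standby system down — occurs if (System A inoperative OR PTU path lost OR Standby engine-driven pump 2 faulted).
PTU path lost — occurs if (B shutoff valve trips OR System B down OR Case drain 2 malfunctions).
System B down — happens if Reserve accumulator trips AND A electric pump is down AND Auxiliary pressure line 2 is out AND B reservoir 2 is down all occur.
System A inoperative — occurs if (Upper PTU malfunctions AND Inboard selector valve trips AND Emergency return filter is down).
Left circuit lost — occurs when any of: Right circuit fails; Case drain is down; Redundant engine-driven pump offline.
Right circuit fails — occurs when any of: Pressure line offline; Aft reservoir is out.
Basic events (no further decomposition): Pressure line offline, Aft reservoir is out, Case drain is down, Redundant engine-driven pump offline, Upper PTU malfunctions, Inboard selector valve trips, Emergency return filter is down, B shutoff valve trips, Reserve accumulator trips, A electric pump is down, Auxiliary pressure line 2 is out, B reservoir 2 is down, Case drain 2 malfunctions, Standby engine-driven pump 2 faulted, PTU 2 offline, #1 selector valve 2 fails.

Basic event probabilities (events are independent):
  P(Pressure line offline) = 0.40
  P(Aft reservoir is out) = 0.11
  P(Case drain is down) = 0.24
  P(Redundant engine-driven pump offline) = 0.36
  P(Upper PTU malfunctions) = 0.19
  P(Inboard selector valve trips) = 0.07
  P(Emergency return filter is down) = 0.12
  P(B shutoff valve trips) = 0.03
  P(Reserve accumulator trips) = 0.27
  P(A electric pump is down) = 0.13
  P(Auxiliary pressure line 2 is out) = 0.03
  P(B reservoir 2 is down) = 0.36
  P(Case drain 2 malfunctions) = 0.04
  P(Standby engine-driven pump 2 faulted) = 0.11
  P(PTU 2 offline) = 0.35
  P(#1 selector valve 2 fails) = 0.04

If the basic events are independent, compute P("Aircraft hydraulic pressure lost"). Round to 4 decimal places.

0.8659

P(Right circuit fails) [OR] = 1 − (1−0.40) × (1−0.11) = 0.466000
P(Left circuit lost) [OR] = 1 − (1−0.466000) × (1−0.24) × (1−0.36) = 0.740262
P(System A inoperative) [AND] = 0.19 × 0.07 × 0.12 = 0.001596
P(System B down) [AND] = 0.27 × 0.13 × 0.03 × 0.36 = 0.000379
P(PTU path lost) [OR] = 1 − (1−0.03) × (1−0.000379) × (1−0.04) = 0.069153
P(Standby system down) [OR] = 1 − (1−0.001596) × (1−0.069153) × (1−0.11) = 0.172868
P(Aircraft hydraulic pressure lost) [OR] = 1 − (1−0.740262) × (1−0.172868) × (1−0.35) × (1−0.04) = 0.865941
Rounded to 4 decimal places: P(Aircraft hydraulic pressure lost) ≈ 0.8659.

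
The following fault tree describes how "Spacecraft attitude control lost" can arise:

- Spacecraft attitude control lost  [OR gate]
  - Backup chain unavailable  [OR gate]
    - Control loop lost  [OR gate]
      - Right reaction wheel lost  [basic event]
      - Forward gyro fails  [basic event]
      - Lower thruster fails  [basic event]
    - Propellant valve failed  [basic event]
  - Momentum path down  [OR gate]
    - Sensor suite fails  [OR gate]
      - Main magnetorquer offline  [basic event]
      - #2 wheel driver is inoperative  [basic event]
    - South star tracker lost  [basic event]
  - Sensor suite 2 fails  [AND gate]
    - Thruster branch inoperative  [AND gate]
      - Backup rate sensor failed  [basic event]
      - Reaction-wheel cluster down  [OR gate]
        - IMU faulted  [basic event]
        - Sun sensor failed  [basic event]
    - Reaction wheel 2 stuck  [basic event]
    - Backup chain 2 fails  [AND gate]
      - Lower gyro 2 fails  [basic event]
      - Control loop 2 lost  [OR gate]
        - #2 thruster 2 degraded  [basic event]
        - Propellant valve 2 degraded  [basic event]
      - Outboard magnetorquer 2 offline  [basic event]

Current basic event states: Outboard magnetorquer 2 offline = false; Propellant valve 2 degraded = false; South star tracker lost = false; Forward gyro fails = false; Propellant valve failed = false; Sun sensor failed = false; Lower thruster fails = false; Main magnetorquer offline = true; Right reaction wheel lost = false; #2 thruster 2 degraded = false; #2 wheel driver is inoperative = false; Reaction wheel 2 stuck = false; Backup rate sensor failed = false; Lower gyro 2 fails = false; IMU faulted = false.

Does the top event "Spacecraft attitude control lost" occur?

Yes

Control loop lost [OR]: Right reaction wheel lost=not, Forward gyro fails=not, Lower thruster fails=not → no input occurs → does not occur.
Backup chain unavailable [OR]: Control loop lost=not, Propellant valve failed=not → no input occurs → does not occur.
Sensor suite fails [OR]: Main magnetorquer offline=occurs, #2 wheel driver is inoperative=not → at least one input occurs → occurs.
Momentum path down [OR]: Sensor suite fails=occurs, South star tracker lost=not → at least one input occurs → occurs.
Reaction-wheel cluster down [OR]: IMU faulted=not, Sun sensor failed=not → no input occurs → does not occur.
Thruster branch inoperative [AND]: Backup rate sensor failed=not, Reaction-wheel cluster down=not → not all inputs occur → does not occur.
Control loop 2 lost [OR]: #2 thruster 2 degraded=not, Propellant valve 2 degraded=not → no input occurs → does not occur.
Backup chain 2 fails [AND]: Lower gyro 2 fails=not, Control loop 2 lost=not, Outboard magnetorquer 2 offline=not → not all inputs occur → does not occur.
Sensor suite 2 fails [AND]: Thruster branch inoperative=not, Reaction wheel 2 stuck=not, Backup chain 2 fails=not → not all inputs occur → does not occur.
Spacecraft attitude control lost [OR]: Backup chain unavailable=not, Momentum path down=occurs, Sensor suite 2 fails=not → at least one input occurs → occurs.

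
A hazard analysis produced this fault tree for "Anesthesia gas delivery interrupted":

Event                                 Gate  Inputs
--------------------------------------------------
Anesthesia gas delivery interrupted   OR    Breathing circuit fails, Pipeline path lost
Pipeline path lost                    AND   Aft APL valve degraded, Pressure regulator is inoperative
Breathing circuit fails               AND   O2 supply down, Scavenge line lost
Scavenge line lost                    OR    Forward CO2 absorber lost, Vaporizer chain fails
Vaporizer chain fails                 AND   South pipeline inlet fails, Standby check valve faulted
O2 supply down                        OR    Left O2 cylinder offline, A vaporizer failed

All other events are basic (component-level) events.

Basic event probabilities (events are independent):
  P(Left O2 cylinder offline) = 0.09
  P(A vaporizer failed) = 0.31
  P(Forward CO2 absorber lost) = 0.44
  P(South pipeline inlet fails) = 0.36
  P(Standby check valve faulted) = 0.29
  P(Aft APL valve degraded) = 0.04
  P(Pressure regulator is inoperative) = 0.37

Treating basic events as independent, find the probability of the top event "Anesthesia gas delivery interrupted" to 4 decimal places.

P(O2 supply down) [OR] = 1 − (1−0.09) × (1−0.31) = 0.372100
P(Vaporizer chain fails) [AND] = 0.36 × 0.29 = 0.104400
P(Scavenge line lost) [OR] = 1 − (1−0.44) × (1−0.104400) = 0.498464
P(Breathing circuit fails) [AND] = 0.372100 × 0.498464 = 0.185478
P(Pipeline path lost) [AND] = 0.04 × 0.37 = 0.014800
P(Anesthesia gas delivery interrupted) [OR] = 1 − (1−0.185478) × (1−0.014800) = 0.197533
Rounded to 4 decimal places: P(Anesthesia gas delivery interrupted) ≈ 0.1975.

0.1975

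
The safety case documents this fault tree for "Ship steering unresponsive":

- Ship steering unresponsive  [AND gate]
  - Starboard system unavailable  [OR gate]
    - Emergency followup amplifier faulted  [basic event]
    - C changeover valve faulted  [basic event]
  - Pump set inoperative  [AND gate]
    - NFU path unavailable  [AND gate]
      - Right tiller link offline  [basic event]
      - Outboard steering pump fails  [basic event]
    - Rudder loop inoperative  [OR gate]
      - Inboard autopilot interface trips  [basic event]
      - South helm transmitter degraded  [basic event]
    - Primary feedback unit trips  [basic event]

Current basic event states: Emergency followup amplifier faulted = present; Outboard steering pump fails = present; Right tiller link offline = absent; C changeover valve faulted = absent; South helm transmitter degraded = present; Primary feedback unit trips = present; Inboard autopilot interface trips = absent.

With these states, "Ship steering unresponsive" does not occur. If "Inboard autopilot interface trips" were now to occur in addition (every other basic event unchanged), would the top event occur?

Counterfactual: set "Inboard autopilot interface trips" to occurred.
Starboard system unavailable [OR]: Emergency followup amplifier faulted=occurs, C changeover valve faulted=not → at least one input occurs → occurs.
NFU path unavailable [AND]: Right tiller link offline=not, Outboard steering pump fails=occurs → not all inputs occur → does not occur.
Rudder loop inoperative [OR]: Inboard autopilot interface trips=occurs, South helm transmitter degraded=occurs → at least one input occurs → occurs.
Pump set inoperative [AND]: NFU path unavailable=not, Rudder loop inoperative=occurs, Primary feedback unit trips=occurs → not all inputs occur → does not occur.
Ship steering unresponsive [AND]: Starboard system unavailable=occurs, Pump set inoperative=not → not all inputs occur → does not occur.

No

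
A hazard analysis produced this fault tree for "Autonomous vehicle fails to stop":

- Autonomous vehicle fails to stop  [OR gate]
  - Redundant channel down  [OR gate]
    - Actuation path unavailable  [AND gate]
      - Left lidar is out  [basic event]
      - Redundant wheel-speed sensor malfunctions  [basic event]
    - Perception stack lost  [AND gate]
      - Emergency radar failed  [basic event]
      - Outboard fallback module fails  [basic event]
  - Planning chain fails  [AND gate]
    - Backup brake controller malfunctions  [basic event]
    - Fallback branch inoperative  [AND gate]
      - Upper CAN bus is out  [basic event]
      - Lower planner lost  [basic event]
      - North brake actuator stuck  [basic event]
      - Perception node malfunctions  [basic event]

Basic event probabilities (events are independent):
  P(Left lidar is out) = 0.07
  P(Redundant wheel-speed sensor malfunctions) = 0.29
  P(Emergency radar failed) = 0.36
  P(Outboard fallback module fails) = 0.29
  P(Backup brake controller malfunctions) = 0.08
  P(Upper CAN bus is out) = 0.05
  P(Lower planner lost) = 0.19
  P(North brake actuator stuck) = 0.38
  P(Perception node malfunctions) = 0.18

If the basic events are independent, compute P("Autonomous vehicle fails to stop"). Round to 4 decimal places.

0.1226

P(Actuation path unavailable) [AND] = 0.07 × 0.29 = 0.020300
P(Perception stack lost) [AND] = 0.36 × 0.29 = 0.104400
P(Redundant channel down) [OR] = 1 − (1−0.020300) × (1−0.104400) = 0.122581
P(Fallback branch inoperative) [AND] = 0.05 × 0.19 × 0.38 × 0.18 = 0.000650
P(Planning chain fails) [AND] = 0.08 × 0.000650 = 0.000052
P(Autonomous vehicle fails to stop) [OR] = 1 − (1−0.122581) × (1−0.000052) = 0.122627
Rounded to 4 decimal places: P(Autonomous vehicle fails to stop) ≈ 0.1226.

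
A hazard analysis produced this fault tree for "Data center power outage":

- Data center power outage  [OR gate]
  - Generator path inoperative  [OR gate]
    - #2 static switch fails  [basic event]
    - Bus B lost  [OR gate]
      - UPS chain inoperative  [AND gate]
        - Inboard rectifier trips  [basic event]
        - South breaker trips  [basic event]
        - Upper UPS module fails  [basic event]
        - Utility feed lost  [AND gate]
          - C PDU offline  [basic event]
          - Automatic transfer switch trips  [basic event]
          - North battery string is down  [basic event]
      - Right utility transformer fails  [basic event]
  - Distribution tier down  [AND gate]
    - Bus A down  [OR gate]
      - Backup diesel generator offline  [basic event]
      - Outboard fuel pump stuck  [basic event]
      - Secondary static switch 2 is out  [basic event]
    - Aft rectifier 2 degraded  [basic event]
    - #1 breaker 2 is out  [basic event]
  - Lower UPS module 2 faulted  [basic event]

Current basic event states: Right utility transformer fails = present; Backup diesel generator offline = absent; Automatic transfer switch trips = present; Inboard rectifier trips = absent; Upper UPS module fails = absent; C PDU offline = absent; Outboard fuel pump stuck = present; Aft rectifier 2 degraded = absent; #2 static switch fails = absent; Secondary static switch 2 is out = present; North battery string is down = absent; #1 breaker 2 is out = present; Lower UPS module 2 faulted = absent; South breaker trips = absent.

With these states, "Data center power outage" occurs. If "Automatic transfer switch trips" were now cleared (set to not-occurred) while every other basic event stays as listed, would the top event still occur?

Yes

Counterfactual: set "Automatic transfer switch trips" to not occurred.
Utility feed lost [AND]: C PDU offline=not, Automatic transfer switch trips=not, North battery string is down=not → not all inputs occur → does not occur.
UPS chain inoperative [AND]: Inboard rectifier trips=not, South breaker trips=not, Upper UPS module fails=not, Utility feed lost=not → not all inputs occur → does not occur.
Bus B lost [OR]: UPS chain inoperative=not, Right utility transformer fails=occurs → at least one input occurs → occurs.
Generator path inoperative [OR]: #2 static switch fails=not, Bus B lost=occurs → at least one input occurs → occurs.
Bus A down [OR]: Backup diesel generator offline=not, Outboard fuel pump stuck=occurs, Secondary static switch 2 is out=occurs → at least one input occurs → occurs.
Distribution tier down [AND]: Bus A down=occurs, Aft rectifier 2 degraded=not, #1 breaker 2 is out=occurs → not all inputs occur → does not occur.
Data center power outage [OR]: Generator path inoperative=occurs, Distribution tier down=not, Lower UPS module 2 faulted=not → at least one input occurs → occurs.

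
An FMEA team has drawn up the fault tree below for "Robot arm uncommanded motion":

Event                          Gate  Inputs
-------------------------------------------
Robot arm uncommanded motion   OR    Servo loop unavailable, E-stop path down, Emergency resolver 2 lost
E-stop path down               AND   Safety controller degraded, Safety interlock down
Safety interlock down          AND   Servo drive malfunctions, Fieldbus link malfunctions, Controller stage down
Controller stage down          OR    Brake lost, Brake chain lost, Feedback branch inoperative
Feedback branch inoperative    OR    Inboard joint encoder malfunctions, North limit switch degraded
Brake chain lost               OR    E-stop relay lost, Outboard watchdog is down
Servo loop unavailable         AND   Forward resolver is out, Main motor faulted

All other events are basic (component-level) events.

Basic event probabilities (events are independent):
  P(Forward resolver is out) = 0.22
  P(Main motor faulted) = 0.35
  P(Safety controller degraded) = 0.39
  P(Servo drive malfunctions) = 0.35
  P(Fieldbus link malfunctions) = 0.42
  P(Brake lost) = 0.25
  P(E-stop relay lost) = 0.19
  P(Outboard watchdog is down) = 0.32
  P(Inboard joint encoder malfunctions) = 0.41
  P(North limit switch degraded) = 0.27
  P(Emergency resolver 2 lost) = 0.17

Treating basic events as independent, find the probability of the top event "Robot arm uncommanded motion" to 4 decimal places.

0.2700

P(Servo loop unavailable) [AND] = 0.22 × 0.35 = 0.077000
P(Brake chain lost) [OR] = 1 − (1−0.19) × (1−0.32) = 0.449200
P(Feedback branch inoperative) [OR] = 1 − (1−0.41) × (1−0.27) = 0.569300
P(Controller stage down) [OR] = 1 − (1−0.25) × (1−0.449200) × (1−0.569300) = 0.822078
P(Safety interlock down) [AND] = 0.35 × 0.42 × 0.822078 = 0.120845
P(E-stop path down) [AND] = 0.39 × 0.120845 = 0.047130
P(Robot arm uncommanded motion) [OR] = 1 − (1−0.077000) × (1−0.047130) × (1−0.17) = 0.270016
Rounded to 4 decimal places: P(Robot arm uncommanded motion) ≈ 0.2700.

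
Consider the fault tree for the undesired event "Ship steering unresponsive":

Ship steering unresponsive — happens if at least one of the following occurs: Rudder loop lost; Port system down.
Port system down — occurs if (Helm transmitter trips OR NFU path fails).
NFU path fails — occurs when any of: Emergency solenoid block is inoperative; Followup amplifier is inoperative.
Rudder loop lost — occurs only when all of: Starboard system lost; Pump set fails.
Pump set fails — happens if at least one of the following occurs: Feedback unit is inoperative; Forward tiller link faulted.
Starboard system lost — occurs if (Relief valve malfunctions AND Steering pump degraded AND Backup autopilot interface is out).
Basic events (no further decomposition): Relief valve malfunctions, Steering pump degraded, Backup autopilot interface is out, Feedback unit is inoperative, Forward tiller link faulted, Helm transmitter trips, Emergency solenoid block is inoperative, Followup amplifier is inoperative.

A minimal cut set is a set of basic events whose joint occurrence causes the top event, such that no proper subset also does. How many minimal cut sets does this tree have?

5

Starboard system lost [AND]: one cut set from each child combined → 1 × 1 × 1 = 1 cut set(s).
Pump set fails [OR]: union of children's cut sets → 2 cut set(s).
Rudder loop lost [AND]: one cut set from each child combined → 1 × 2 = 2 cut set(s).
NFU path fails [OR]: union of children's cut sets → 2 cut set(s).
Port system down [OR]: union of children's cut sets → 3 cut set(s).
Ship steering unresponsive [OR]: union of children's cut sets → 5 cut set(s).
Minimal cut sets: {Backup autopilot interface is out, Feedback unit is inoperative, Relief valve malfunctions, Steering pump degraded}; {Backup autopilot interface is out, Forward tiller link faulted, Relief valve malfunctions, Steering pump degraded}; {Helm transmitter trips}; {Emergency solenoid block is inoperative}; {Followup amplifier is inoperative}.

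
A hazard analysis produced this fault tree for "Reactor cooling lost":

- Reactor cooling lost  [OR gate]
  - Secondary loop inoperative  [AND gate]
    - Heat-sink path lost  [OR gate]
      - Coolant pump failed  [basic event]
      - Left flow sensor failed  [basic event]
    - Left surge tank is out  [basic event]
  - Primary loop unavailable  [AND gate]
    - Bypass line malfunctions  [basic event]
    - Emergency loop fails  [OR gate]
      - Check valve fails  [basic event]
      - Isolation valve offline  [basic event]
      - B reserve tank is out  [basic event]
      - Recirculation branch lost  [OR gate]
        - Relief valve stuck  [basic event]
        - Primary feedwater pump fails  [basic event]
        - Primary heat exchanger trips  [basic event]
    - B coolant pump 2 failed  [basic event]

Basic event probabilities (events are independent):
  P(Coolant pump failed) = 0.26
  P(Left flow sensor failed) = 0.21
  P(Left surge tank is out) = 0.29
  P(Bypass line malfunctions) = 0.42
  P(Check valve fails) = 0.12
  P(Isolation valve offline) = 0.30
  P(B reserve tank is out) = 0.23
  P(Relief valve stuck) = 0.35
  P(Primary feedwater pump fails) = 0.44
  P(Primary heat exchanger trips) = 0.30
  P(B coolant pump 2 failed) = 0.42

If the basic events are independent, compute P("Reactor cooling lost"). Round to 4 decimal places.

P(Heat-sink path lost) [OR] = 1 − (1−0.26) × (1−0.21) = 0.415400
P(Secondary loop inoperative) [AND] = 0.415400 × 0.29 = 0.120466
P(Recirculation branch lost) [OR] = 1 − (1−0.35) × (1−0.44) × (1−0.30) = 0.745200
P(Emergency loop fails) [OR] = 1 − (1−0.12) × (1−0.30) × (1−0.23) × (1−0.745200) = 0.879143
P(Primary loop unavailable) [AND] = 0.42 × 0.879143 × 0.42 = 0.155081
P(Reactor cooling lost) [OR] = 1 − (1−0.120466) × (1−0.155081) = 0.256865
Rounded to 4 decimal places: P(Reactor cooling lost) ≈ 0.2569.

0.2569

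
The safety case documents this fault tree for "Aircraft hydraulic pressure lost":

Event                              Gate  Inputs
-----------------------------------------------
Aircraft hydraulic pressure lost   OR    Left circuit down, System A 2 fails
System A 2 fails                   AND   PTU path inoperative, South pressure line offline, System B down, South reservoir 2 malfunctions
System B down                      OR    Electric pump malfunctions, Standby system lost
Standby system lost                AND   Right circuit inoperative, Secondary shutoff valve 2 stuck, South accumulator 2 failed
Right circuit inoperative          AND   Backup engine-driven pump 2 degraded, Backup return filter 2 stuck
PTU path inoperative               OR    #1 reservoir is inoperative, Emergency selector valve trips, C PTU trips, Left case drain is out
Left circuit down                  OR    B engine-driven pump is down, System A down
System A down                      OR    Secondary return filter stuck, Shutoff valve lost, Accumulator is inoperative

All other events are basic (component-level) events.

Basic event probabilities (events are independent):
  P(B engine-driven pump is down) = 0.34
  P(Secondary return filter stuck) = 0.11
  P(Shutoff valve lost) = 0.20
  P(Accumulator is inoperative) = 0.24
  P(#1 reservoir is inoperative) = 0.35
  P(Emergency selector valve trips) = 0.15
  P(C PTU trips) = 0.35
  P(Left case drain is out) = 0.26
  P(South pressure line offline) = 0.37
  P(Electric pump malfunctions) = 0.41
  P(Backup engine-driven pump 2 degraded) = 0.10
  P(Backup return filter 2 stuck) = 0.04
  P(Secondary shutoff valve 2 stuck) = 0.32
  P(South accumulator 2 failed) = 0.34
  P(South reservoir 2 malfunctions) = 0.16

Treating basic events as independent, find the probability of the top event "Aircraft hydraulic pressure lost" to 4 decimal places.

0.6492

P(System A down) [OR] = 1 − (1−0.11) × (1−0.20) × (1−0.24) = 0.458880
P(Left circuit down) [OR] = 1 − (1−0.34) × (1−0.458880) = 0.642861
P(PTU path inoperative) [OR] = 1 − (1−0.35) × (1−0.15) × (1−0.35) × (1−0.26) = 0.734248
P(Right circuit inoperative) [AND] = 0.10 × 0.04 = 0.004000
P(Standby system lost) [AND] = 0.004000 × 0.32 × 0.34 = 0.000435
P(System B down) [OR] = 1 − (1−0.41) × (1−0.000435) = 0.410257
P(System A 2 fails) [AND] = 0.734248 × 0.37 × 0.410257 × 0.16 = 0.017833
P(Aircraft hydraulic pressure lost) [OR] = 1 − (1−0.642861) × (1−0.017833) = 0.649230
Rounded to 4 decimal places: P(Aircraft hydraulic pressure lost) ≈ 0.6492.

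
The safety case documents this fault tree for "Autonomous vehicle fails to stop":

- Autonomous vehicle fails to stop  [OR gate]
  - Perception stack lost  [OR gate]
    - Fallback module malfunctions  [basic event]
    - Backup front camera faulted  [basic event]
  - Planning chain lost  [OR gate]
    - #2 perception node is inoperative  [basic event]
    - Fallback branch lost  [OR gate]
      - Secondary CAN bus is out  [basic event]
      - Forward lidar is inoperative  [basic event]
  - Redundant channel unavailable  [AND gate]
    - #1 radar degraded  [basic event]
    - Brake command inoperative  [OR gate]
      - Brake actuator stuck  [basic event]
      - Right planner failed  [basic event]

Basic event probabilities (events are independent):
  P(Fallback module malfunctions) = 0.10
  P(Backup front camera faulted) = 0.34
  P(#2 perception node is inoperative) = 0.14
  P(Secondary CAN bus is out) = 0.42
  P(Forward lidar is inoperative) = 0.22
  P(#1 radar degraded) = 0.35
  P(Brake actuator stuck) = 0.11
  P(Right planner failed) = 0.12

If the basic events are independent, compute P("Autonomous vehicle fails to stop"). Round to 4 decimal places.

P(Perception stack lost) [OR] = 1 − (1−0.10) × (1−0.34) = 0.406000
P(Fallback branch lost) [OR] = 1 − (1−0.42) × (1−0.22) = 0.547600
P(Planning chain lost) [OR] = 1 − (1−0.14) × (1−0.547600) = 0.610936
P(Brake command inoperative) [OR] = 1 − (1−0.11) × (1−0.12) = 0.216800
P(Redundant channel unavailable) [AND] = 0.35 × 0.216800 = 0.075880
P(Autonomous vehicle fails to stop) [OR] = 1 − (1−0.406000) × (1−0.610936) × (1−0.075880) = 0.786432
Rounded to 4 decimal places: P(Autonomous vehicle fails to stop) ≈ 0.7864.

0.7864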